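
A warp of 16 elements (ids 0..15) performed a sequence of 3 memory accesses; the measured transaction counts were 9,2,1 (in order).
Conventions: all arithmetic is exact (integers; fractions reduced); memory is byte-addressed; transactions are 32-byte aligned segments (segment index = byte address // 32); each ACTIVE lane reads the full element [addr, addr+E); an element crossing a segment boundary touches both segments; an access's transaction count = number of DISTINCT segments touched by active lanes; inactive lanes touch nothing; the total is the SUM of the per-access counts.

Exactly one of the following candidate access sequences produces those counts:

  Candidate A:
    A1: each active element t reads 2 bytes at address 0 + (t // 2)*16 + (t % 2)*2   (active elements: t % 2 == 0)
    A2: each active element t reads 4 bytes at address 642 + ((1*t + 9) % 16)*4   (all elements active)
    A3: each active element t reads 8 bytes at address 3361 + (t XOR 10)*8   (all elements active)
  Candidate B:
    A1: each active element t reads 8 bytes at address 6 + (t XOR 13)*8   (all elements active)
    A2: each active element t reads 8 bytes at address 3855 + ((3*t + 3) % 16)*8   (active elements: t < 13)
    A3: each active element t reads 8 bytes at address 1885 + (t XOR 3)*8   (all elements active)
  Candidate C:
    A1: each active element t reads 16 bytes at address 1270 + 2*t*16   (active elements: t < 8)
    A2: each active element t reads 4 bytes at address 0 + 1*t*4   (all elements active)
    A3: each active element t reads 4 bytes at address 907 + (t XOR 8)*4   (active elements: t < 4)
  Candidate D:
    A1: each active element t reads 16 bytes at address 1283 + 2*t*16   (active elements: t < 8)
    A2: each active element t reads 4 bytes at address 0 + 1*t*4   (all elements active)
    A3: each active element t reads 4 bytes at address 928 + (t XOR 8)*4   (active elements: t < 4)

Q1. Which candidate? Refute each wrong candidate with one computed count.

A: A1 gives 4 transactions, not 9
B: A1 gives 5 transactions, not 9
D: A1 gives 8 transactions, not 9
C: all counts match (9,2,1)

Answer: C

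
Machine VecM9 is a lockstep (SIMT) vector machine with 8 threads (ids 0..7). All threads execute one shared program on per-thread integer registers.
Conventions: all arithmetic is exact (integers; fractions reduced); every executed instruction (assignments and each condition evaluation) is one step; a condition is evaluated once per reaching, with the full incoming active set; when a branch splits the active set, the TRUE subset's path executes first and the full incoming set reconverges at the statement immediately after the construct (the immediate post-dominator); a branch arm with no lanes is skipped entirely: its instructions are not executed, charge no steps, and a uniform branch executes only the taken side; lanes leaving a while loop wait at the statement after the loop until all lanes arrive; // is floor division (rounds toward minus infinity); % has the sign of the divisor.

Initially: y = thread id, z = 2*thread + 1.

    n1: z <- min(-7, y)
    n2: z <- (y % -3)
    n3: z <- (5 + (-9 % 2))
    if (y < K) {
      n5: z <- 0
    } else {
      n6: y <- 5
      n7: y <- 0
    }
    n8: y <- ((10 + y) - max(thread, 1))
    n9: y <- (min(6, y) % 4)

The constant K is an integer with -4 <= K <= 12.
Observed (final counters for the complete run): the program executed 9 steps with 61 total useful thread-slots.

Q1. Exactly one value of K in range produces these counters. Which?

Answer: K = 3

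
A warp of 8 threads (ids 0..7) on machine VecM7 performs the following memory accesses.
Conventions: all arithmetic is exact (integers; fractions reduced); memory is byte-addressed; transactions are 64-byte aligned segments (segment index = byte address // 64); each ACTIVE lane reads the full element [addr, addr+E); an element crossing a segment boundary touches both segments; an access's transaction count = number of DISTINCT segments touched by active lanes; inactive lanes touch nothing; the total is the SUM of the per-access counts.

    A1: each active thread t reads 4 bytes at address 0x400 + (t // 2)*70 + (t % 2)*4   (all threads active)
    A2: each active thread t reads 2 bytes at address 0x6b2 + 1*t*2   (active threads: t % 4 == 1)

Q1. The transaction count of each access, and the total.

A1: 4 transactions
A2: 1 transaction

Answer: 4,1; total 5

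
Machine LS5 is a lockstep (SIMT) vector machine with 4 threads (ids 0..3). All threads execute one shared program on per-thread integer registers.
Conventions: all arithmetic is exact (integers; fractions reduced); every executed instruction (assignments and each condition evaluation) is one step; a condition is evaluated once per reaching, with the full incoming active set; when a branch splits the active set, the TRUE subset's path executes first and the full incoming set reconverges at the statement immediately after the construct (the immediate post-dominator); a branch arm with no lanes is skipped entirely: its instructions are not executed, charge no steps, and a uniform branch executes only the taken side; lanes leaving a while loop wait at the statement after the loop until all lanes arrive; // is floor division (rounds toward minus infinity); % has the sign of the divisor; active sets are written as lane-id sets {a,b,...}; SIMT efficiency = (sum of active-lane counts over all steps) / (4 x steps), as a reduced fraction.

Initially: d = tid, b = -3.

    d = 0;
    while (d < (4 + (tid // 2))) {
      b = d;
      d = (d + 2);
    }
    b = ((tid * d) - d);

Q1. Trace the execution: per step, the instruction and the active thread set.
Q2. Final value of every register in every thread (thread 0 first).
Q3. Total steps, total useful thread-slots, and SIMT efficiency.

step 0: d <- 0                       {0,1,2,3}
step 1: eval (d < (4 + (tid // 2)))  {0,1,2,3}
step 2: b <- d                       {0,1,2,3}
step 3: d <- (d + 2)                 {0,1,2,3}
step 4: eval (d < (4 + (tid // 2)))  {0,1,2,3}
step 5: b <- d                       {0,1,2,3}
step 6: d <- (d + 2)                 {0,1,2,3}
step 7: eval (d < (4 + (tid // 2)))  {0,1,2,3}
step 8: b <- d                       {2,3}
step 9: d <- (d + 2)                 {2,3}
step 10: eval (d < (4 + (tid // 2)))  {2,3}
step 11: b <- ((tid * d) - d)         {0,1,2,3}

Answer: 12 steps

d: 4,4,6,6
b: -4,0,6,12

steps = 12; useful = 42; efficiency = 42/48 = 7/8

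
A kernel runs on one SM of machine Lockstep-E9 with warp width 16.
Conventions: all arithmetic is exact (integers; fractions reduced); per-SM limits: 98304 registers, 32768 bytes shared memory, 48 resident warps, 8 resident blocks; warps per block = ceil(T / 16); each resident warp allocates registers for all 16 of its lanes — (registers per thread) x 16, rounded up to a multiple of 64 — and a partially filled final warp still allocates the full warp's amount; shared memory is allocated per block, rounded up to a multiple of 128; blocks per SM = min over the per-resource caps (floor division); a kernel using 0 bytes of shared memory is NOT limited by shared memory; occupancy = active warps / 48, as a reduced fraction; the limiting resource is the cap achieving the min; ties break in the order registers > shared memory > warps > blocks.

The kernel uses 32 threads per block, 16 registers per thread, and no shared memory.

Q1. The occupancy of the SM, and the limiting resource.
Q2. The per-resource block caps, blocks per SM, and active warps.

Answer: occupancy 1/3, limited by blocks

registers: 192 blocks
shared memory: no limit (kernel uses none)
warps: 24 blocks
blocks: 8 blocks

Answer: 8 blocks, 16 active warps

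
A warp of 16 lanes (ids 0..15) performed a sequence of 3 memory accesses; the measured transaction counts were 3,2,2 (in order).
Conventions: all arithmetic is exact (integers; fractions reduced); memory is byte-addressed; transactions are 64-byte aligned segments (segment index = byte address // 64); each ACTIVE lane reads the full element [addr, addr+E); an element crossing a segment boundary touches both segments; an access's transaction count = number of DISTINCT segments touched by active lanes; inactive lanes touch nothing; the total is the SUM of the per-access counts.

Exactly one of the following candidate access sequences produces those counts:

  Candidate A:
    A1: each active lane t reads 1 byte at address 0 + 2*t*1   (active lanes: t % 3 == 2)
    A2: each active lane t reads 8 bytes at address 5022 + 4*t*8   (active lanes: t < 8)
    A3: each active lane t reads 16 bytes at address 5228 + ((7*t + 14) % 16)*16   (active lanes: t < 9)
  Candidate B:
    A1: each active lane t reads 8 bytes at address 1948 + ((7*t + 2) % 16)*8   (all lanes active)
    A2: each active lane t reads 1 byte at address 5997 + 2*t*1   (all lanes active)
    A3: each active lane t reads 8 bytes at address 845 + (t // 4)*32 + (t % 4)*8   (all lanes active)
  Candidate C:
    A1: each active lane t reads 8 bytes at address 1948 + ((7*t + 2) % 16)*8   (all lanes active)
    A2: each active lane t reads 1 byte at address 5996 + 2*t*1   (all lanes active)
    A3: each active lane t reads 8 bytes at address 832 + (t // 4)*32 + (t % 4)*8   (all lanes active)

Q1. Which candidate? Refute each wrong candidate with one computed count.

A: A1 gives 1 transaction, not 3
B: A3 gives 3 transactions, not 2
C: all counts match (3,2,2)

Answer: C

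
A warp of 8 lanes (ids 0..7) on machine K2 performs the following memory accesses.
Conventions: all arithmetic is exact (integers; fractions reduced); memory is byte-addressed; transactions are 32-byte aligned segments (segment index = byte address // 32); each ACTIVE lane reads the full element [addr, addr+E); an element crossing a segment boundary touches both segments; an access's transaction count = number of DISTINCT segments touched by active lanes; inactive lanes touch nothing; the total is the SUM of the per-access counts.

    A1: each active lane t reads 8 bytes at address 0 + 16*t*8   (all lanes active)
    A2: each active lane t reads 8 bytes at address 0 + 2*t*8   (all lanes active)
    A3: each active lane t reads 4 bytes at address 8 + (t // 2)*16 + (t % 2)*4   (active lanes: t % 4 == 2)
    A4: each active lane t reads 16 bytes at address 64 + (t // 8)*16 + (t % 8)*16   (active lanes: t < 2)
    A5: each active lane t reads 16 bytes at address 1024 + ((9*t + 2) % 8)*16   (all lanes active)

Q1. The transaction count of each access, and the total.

A1: 8 transactions
A2: 4 transactions
A3: 2 transactions
A4: 1 transaction
A5: 4 transactions

Answer: 8,4,2,1,4; total 19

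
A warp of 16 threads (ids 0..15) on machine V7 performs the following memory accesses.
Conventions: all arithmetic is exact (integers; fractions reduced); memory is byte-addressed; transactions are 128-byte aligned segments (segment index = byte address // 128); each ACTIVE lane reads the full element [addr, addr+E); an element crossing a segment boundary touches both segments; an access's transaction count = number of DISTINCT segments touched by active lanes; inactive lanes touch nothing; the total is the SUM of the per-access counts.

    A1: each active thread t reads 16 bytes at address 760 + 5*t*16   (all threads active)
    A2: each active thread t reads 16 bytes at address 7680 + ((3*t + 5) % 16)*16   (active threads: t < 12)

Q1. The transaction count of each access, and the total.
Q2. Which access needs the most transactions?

A1: 11 transactions
A2: 2 transactions

Answer: 11,2; total 13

Answer: A1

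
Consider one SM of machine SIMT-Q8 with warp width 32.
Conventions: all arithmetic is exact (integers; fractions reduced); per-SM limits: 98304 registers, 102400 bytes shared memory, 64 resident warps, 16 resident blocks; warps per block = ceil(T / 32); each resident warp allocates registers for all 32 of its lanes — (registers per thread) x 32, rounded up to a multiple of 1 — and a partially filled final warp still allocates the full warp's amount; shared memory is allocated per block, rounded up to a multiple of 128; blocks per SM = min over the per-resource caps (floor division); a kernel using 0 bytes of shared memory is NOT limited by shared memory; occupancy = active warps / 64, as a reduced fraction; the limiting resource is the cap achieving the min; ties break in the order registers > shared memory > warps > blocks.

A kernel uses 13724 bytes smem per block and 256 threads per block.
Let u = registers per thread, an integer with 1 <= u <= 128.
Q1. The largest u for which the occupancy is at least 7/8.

Answer: u = 54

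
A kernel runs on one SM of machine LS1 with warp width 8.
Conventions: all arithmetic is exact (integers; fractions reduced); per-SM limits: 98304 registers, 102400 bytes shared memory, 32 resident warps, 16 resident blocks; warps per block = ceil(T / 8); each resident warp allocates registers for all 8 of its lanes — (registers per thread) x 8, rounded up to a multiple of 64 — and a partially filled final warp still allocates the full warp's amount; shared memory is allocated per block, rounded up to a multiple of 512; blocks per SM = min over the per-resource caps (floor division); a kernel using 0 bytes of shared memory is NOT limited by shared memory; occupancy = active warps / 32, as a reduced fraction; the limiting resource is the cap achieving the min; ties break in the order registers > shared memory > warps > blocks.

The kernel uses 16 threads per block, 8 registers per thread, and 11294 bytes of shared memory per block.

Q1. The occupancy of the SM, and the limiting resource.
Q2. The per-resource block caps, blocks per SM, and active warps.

Answer: occupancy 1/2, limited by shared memory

registers: 768 blocks
shared memory: 8 blocks
warps: 16 blocks
blocks: 16 blocks

Answer: 8 blocks, 16 active warps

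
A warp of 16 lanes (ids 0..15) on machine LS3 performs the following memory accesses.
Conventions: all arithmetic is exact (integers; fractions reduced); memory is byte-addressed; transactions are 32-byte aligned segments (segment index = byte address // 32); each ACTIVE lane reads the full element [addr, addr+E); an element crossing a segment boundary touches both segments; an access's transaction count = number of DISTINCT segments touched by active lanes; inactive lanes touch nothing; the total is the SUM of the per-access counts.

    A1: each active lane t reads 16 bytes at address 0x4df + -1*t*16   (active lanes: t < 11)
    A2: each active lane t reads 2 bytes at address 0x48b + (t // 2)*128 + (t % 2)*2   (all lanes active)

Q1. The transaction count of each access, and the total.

A1: 7 transactions
A2: 8 transactions

Answer: 7,8; total 15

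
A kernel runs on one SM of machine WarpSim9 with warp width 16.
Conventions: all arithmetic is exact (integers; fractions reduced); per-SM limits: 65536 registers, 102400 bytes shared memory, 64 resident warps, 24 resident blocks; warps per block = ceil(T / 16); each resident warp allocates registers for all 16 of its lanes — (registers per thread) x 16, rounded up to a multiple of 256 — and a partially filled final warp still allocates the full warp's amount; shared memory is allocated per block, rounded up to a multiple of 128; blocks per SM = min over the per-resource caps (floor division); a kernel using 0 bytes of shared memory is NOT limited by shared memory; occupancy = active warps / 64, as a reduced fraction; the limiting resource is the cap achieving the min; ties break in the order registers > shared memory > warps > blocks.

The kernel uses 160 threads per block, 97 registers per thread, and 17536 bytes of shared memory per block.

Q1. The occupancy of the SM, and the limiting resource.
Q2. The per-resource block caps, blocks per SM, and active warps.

Answer: occupancy 15/32, limited by registers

registers: 3 blocks
shared memory: 5 blocks
warps: 6 blocks
blocks: 24 blocks

Answer: 3 blocks, 30 active warps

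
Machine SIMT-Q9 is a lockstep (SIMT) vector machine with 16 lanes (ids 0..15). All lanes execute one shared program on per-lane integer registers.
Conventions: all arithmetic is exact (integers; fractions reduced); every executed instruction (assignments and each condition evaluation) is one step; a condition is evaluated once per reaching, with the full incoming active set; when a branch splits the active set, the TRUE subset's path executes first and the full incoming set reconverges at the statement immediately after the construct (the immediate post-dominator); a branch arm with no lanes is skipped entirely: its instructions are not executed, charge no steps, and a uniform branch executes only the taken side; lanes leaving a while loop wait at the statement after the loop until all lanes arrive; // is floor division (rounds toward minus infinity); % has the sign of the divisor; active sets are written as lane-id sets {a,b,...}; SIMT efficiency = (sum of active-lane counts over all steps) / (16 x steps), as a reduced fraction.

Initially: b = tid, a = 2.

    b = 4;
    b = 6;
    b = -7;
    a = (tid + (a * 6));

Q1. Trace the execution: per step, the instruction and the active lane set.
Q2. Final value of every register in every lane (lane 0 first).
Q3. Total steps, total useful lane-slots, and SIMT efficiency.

step 0: b <- 4                       {0,1,2,3,4,5,6,7,8,9,10,11,12,13,14,15}
step 1: b <- 6                       {0,1,2,3,4,5,6,7,8,9,10,11,12,13,14,15}
step 2: b <- -7                      {0,1,2,3,4,5,6,7,8,9,10,11,12,13,14,15}
step 3: a <- (tid + (a * 6))         {0,1,2,3,4,5,6,7,8,9,10,11,12,13,14,15}

Answer: 4 steps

b: -7,-7,-7,-7,-7,-7,-7,-7,-7,-7,-7,-7,-7,-7,-7,-7
a: 12,13,14,15,16,17,18,19,20,21,22,23,24,25,26,27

steps = 4; useful = 64; efficiency = 64/64 = 1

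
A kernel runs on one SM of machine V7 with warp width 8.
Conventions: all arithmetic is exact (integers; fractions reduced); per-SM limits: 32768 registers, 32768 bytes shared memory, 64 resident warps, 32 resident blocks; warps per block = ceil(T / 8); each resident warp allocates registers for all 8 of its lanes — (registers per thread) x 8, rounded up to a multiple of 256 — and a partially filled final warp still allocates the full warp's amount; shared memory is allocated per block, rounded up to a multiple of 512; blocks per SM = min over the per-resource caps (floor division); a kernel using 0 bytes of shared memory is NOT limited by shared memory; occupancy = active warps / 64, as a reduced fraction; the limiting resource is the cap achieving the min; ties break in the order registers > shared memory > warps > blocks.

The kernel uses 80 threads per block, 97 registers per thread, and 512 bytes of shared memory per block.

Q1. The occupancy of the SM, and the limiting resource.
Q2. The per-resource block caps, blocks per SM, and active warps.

Answer: occupancy 15/32, limited by registers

registers: 3 blocks
shared memory: 64 blocks
warps: 6 blocks
blocks: 32 blocks

Answer: 3 blocks, 30 active warps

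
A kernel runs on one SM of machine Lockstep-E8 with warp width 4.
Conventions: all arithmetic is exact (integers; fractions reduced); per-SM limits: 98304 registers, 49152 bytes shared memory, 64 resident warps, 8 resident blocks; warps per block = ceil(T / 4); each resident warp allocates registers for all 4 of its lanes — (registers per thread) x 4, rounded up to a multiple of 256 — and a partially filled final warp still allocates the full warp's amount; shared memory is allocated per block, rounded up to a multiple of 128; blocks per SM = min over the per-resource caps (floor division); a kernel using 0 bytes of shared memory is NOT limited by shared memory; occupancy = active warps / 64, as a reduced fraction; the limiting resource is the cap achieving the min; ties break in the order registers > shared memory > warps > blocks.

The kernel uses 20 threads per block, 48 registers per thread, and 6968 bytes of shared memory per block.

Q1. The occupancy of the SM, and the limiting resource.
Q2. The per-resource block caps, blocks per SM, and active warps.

Answer: occupancy 15/32, limited by shared memory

registers: 76 blocks
shared memory: 6 blocks
warps: 12 blocks
blocks: 8 blocks

Answer: 6 blocks, 30 active warps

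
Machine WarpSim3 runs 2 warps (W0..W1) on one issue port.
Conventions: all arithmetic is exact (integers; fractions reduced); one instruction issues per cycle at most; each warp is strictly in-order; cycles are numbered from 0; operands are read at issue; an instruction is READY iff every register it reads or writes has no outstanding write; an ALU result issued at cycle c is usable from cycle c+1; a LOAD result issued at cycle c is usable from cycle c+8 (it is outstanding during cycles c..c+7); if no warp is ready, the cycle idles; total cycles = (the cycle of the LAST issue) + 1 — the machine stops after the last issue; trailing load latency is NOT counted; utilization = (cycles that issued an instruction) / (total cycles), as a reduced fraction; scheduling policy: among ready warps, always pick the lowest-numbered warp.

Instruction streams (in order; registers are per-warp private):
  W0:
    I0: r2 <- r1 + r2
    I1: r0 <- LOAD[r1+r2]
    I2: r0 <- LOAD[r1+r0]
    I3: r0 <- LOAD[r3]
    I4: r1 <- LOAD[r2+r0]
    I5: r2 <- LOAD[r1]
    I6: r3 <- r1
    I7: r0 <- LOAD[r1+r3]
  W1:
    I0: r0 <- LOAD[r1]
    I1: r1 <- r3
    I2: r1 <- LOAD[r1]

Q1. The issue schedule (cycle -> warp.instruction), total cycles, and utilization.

cycle 0: W0.I0
cycle 1: W0.I1
cycle 2: W1.I0
cycle 3: W1.I1
cycle 4: W1.I2
cycle 5: idle
cycle 6: idle
cycle 7: idle
cycle 8: idle
cycle 9: W0.I2
cycle 10: idle
cycle 11: idle
cycle 12: idle
cycle 13: idle
cycle 14: idle
cycle 15: idle
cycle 16: idle
cycle 17: W0.I3
cycle 18: idle
cycle 19: idle
cycle 20: idle
cycle 21: idle
cycle 22: idle
cycle 23: idle
cycle 24: idle
cycle 25: W0.I4
cycle 26: idle
cycle 27: idle
cycle 28: idle
cycle 29: idle
cycle 30: idle
cycle 31: idle
cycle 32: idle
cycle 33: W0.I5
cycle 34: W0.I6
cycle 35: W0.I7

Answer: 36 cycles, utilization 11/36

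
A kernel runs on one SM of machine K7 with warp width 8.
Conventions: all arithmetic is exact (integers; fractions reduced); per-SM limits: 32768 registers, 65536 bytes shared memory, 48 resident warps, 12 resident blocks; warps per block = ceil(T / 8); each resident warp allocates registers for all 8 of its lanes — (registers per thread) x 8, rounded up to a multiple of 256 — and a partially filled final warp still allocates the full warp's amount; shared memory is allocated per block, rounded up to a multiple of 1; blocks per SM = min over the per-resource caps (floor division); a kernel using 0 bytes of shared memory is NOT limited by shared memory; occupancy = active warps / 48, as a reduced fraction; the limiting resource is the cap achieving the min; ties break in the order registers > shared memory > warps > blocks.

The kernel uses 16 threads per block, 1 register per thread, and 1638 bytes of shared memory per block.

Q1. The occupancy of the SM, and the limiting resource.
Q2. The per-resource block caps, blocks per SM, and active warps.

Answer: occupancy 1/2, limited by blocks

registers: 64 blocks
shared memory: 40 blocks
warps: 24 blocks
blocks: 12 blocks

Answer: 12 blocks, 24 active warps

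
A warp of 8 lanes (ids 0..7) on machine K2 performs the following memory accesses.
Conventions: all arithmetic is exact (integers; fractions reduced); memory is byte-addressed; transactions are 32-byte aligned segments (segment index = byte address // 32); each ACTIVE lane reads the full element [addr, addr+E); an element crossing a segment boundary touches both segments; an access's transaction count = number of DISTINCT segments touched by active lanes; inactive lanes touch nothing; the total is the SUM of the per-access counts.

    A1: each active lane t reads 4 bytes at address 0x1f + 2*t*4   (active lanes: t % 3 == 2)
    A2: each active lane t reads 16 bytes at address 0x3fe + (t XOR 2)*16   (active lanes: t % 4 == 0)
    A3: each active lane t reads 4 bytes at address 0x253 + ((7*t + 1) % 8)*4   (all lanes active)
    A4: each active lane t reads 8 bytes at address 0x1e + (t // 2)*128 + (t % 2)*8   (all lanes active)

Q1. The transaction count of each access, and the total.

A1: 2 transactions
A2: 4 transactions
A3: 2 transactions
A4: 8 transactions

Answer: 2,4,2,8; total 16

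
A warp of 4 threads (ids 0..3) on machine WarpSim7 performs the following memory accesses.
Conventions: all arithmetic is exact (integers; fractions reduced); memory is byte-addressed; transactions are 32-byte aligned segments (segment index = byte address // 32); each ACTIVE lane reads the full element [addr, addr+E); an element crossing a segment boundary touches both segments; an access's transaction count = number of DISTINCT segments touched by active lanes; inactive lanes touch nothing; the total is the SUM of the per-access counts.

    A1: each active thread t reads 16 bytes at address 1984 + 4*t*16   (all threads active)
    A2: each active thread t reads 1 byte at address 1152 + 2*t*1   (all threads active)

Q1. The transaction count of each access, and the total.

A1: 4 transactions
A2: 1 transaction

Answer: 4,1; total 5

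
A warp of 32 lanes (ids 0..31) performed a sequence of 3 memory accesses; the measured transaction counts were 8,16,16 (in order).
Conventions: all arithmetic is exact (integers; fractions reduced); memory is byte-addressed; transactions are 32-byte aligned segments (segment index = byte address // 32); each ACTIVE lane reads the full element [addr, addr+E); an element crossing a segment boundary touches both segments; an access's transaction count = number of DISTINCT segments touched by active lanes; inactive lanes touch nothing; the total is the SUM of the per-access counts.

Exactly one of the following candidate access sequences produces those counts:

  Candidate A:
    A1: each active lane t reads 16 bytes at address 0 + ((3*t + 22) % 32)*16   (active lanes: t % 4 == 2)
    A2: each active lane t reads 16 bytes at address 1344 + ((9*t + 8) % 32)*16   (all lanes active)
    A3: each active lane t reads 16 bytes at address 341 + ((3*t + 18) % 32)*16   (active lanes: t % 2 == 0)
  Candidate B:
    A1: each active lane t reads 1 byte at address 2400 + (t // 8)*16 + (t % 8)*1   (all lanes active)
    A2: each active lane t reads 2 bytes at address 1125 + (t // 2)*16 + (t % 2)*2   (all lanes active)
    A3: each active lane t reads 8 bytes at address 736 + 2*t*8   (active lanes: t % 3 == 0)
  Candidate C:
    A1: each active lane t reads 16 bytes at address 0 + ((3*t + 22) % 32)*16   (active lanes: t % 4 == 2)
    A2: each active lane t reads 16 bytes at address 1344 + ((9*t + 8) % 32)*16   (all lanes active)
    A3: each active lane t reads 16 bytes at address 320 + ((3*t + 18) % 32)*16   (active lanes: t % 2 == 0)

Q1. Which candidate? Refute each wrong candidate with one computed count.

A: A3 gives 17 transactions, not 16
B: A1 gives 2 transactions, not 8
C: all counts match (8,16,16)

Answer: C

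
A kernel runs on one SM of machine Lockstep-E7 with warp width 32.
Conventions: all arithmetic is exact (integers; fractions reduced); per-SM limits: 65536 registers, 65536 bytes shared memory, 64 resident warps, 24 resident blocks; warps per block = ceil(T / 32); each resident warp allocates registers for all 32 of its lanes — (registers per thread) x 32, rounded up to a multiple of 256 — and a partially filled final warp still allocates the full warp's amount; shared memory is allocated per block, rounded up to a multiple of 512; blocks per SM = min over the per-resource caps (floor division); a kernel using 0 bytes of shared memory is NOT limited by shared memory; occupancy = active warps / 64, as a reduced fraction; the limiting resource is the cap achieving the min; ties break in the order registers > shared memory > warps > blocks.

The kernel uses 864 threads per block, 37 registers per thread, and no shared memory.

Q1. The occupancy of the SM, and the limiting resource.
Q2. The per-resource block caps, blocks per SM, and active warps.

Answer: occupancy 27/64, limited by registers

registers: 1 block
shared memory: no limit (kernel uses none)
warps: 2 blocks
blocks: 24 blocks

Answer: 1 block, 27 active warps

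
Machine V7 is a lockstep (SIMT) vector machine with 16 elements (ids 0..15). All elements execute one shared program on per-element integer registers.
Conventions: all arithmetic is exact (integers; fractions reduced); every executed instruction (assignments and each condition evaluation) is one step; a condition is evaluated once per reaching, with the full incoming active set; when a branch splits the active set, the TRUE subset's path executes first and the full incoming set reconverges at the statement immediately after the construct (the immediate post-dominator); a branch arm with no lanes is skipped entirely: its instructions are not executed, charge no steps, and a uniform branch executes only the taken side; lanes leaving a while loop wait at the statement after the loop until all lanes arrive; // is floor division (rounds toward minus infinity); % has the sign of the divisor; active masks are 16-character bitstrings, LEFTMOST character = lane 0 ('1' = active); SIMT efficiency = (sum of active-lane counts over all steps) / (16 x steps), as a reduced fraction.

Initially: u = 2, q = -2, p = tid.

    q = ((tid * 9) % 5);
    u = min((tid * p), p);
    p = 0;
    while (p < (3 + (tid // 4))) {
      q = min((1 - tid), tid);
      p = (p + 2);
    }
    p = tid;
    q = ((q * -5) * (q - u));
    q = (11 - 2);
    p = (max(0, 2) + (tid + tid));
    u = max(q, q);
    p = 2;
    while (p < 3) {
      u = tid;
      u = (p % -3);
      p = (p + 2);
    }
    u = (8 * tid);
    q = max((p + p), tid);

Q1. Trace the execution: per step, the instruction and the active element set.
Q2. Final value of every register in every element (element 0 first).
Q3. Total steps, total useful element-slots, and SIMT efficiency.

step 0: q <- ((tid * 9) % 5)         1111111111111111
step 1: u <- min((tid * p), p)       1111111111111111
step 2: p <- 0                       1111111111111111
step 3: eval (p < (3 + (tid // 4)))  1111111111111111
step 4: q <- min((1 - tid), tid)     1111111111111111
step 5: p <- (p + 2)                 1111111111111111
step 6: eval (p < (3 + (tid // 4)))  1111111111111111
step 7: q <- min((1 - tid), tid)     1111111111111111
step 8: p <- (p + 2)                 1111111111111111
step 9: eval (p < (3 + (tid // 4)))  1111111111111111
step 10: q <- min((1 - tid), tid)     0000000011111111
step 11: p <- (p + 2)                 0000000011111111
step 12: eval (p < (3 + (tid // 4)))  0000000011111111
step 13: p <- tid                     1111111111111111
step 14: q <- ((q * -5) * (q - u))    1111111111111111
step 15: q <- (11 - 2)                1111111111111111
step 16: p <- (max(0, 2) + (tid + tid)) 1111111111111111
step 17: u <- max(q, q)               1111111111111111
step 18: p <- 2                       1111111111111111
step 19: eval (p < 3)                 1111111111111111
step 20: u <- tid                     1111111111111111
step 21: u <- (p % -3)                1111111111111111
step 22: p <- (p + 2)                 1111111111111111
step 23: eval (p < 3)                 1111111111111111
step 24: u <- (8 * tid)               1111111111111111
step 25: q <- max((p + p), tid)       1111111111111111

Answer: 26 steps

u: 0,8,16,24,32,40,48,56,64,72,80,88,96,104,112,120
q: 8,8,8,8,8,8,8,8,8,9,10,11,12,13,14,15
p: 4,4,4,4,4,4,4,4,4,4,4,4,4,4,4,4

steps = 26; useful = 392; efficiency = 392/416 = 49/52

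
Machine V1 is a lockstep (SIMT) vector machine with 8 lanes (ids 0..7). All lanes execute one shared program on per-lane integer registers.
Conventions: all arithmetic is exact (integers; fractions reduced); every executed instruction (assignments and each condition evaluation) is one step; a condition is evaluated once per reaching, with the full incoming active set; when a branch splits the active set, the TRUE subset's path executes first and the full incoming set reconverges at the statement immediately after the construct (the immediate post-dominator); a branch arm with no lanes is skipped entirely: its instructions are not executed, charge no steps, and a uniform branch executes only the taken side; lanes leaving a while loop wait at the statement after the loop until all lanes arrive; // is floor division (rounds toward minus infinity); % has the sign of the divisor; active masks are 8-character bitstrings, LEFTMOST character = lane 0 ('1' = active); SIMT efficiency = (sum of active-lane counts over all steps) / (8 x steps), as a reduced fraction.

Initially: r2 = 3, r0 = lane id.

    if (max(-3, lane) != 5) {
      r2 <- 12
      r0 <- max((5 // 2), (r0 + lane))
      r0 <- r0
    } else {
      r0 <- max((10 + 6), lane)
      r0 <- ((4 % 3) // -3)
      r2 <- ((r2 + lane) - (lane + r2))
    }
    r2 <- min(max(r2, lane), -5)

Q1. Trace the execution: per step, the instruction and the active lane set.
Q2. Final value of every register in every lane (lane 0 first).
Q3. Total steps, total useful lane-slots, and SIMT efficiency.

step 0: eval (max(-3, lane) != 5)    11111111
step 1: r2 <- 12                     11111011
step 2: r0 <- max((5 // 2), (r0 + lane)) 11111011
step 3: r0 <- r0                     11111011
step 4: r0 <- max((10 + 6), lane)    00000100
step 5: r0 <- ((4 % 3) // -3)        00000100
step 6: r2 <- ((r2 + lane) - (lane + r2)) 00000100
step 7: r2 <- min(max(r2, lane), -5) 11111111

Answer: 8 steps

r2: -5,-5,-5,-5,-5,-5,-5,-5
r0: 2,2,4,6,8,-1,12,14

steps = 8; useful = 40; efficiency = 40/64 = 5/8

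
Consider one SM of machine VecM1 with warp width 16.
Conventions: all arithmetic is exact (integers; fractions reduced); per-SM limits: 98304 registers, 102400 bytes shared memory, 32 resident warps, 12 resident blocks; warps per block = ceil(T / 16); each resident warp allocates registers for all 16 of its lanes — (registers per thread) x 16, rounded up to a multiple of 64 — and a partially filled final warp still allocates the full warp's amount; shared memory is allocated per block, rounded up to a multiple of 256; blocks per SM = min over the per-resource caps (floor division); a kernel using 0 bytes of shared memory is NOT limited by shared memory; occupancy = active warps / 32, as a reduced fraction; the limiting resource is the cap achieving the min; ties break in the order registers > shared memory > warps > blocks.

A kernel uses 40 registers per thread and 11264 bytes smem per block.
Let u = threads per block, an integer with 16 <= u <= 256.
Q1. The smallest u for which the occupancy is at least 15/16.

Answer: u = 49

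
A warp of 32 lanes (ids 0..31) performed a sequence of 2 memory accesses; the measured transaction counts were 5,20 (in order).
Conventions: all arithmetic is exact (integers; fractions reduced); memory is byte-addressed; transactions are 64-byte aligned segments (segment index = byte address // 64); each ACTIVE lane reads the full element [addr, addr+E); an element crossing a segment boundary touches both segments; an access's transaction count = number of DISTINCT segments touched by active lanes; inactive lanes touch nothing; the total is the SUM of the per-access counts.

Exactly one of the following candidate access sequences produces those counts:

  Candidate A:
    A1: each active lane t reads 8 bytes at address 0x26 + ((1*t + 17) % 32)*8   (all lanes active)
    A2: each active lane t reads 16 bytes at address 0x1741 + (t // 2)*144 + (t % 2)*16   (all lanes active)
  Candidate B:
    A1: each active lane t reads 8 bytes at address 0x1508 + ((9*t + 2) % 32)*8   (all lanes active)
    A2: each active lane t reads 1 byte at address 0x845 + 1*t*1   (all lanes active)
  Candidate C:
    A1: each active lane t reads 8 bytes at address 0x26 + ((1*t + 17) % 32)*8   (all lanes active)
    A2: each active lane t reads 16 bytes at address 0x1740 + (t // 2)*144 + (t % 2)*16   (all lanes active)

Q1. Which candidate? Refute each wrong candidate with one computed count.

A: A2 gives 24 transactions, not 20
B: A2 gives 1 transaction, not 20
C: all counts match (5,20)

Answer: C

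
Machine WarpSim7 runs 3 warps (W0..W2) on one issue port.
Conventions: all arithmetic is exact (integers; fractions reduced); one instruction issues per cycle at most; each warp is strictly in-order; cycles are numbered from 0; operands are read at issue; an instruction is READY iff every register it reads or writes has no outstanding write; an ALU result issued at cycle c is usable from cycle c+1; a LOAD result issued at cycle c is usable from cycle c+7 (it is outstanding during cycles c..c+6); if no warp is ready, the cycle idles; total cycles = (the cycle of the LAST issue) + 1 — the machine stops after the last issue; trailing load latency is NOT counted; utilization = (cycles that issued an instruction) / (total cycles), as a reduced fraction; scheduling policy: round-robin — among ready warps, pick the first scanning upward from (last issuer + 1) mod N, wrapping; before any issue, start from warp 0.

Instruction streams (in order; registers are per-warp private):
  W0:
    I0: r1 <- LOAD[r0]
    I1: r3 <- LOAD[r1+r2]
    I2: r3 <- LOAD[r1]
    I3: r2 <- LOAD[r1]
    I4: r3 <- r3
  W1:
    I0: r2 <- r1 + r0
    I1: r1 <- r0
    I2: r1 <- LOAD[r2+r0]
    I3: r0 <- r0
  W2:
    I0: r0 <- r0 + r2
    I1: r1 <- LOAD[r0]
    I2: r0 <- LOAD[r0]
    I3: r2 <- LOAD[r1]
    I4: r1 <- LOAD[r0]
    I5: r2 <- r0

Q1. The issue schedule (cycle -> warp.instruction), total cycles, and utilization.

cycle 0: W0.I0
cycle 1: W1.I0
cycle 2: W2.I0
cycle 3: W1.I1
cycle 4: W2.I1
cycle 5: W1.I2
cycle 6: W2.I2
cycle 7: W0.I1
cycle 8: W1.I3
cycle 9: idle
cycle 10: idle
cycle 11: W2.I3
cycle 12: idle
cycle 13: W2.I4
cycle 14: W0.I2
cycle 15: W0.I3
cycle 16: idle
cycle 17: idle
cycle 18: W2.I5
cycle 19: idle
cycle 20: idle
cycle 21: W0.I4

Answer: 22 cycles, utilization 15/22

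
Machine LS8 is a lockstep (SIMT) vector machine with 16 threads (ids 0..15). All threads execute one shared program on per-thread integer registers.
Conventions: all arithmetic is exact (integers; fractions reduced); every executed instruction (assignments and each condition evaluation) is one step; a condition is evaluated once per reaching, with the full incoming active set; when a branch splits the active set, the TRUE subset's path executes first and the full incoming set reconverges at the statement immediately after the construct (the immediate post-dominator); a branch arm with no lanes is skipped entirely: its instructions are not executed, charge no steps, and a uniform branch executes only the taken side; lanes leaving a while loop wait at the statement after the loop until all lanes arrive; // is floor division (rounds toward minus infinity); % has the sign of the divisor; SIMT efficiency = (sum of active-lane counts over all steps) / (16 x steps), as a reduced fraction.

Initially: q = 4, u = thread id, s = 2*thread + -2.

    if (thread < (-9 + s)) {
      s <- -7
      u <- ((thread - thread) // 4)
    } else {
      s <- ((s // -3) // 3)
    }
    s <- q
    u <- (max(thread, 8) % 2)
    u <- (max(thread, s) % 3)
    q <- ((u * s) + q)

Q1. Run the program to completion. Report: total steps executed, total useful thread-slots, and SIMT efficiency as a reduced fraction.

Answer: 8 steps, 100 useful, 25/32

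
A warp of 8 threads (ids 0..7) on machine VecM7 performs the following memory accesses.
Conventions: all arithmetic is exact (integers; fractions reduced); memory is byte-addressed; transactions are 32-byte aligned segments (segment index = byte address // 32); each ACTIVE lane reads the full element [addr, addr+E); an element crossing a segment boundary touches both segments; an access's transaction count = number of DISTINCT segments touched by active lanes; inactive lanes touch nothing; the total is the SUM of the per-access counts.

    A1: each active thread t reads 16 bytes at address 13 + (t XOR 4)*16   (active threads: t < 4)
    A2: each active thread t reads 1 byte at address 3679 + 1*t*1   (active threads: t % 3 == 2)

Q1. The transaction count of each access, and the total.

A1: 3 transactions
A2: 1 transaction

Answer: 3,1; total 4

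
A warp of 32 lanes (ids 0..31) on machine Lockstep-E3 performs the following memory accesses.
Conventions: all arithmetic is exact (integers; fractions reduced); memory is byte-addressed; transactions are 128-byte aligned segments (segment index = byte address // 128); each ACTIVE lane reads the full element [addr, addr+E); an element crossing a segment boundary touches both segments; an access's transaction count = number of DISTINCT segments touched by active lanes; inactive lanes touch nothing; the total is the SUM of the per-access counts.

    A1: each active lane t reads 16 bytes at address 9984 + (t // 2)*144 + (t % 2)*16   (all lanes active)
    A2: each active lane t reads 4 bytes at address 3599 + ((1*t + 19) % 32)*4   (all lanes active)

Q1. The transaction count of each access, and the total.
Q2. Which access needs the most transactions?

A1: 18 transactions
A2: 2 transactions

Answer: 18,2; total 20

Answer: A1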